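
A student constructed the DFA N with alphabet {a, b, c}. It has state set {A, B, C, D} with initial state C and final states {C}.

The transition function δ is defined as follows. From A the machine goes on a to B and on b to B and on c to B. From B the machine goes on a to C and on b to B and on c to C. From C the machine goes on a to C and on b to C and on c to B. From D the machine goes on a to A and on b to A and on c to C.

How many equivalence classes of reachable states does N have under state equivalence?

First remove the unreachable states {A,D}; 2 states remain.
Start with accepting vs non-accepting: {C} | {B}.
Stable partition: {C} | {B} — 2 equivalence classes.

2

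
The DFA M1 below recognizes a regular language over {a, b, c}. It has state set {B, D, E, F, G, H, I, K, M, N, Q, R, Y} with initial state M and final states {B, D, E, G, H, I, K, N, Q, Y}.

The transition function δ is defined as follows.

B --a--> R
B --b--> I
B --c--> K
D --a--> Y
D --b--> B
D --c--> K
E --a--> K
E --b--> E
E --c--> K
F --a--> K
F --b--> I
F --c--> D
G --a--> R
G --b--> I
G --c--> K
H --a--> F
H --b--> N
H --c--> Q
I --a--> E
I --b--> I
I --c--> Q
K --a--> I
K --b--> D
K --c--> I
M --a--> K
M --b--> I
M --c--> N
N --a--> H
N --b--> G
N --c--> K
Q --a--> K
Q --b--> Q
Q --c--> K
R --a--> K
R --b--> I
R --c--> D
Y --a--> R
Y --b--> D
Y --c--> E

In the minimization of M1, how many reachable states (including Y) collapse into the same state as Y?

Every state is reachable, so we keep all 13.
P0 = {B,D,E,G,H,I,K,N,Q,Y} | {F,M,R}.
Refine {B,D,E,G,H,I,K,N,Q,Y} on symbol a: members go to different blocks, giving {D,E,I,K,N,Q} and {B,G,H,Y}.
Refine {D,E,I,K,N,Q} on symbol a: members go to different blocks, giving {E,I,K,Q} and {D,N}.
On input b, block {E,I,K,Q} splits into {E,I,Q} and {K}.
On input a, block {E,I,Q} splits into {E,Q} and {I}.
Refine {B,G,H,Y} on symbol b: members go to different blocks, giving {B,G} and {H,Y}.
Stable partition: {E,Q} | {F,M,R} | {B,G} | {D,N} | {K} | {I} | {H,Y} — 7 equivalence classes.
State Y belongs to the block {H,Y}, which has 2 states.

2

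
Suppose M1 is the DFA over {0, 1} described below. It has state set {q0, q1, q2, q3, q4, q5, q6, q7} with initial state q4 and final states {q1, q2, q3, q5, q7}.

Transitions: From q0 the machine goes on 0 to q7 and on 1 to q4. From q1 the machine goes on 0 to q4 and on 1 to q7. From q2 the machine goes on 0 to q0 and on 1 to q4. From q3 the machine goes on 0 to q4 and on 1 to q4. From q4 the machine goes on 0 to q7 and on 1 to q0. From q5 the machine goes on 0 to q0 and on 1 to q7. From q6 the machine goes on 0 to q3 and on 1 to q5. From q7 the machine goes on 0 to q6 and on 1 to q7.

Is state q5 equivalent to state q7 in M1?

First remove the unreachable states {q1,q2}; 6 states remain.
P0 = {q3,q5,q7} | {q0,q4,q6}.
Refine {q3,q5,q7} on symbol 1: members go to different blocks, giving {q5,q7} and {q3}.
Refine {q0,q4,q6} on symbol 0: members go to different blocks, giving {q0,q4} and {q6}.
Refine {q5,q7} on symbol 0: members go to different blocks, giving {q5} and {q7}.
No further refinement is possible. Final partition (5 blocks): {q5} | {q0,q4} | {q3} | {q6} | {q7}.
q5 and q7 end up in different blocks, so they are distinguishable. For instance, the string '01' is accepted from only q7.

No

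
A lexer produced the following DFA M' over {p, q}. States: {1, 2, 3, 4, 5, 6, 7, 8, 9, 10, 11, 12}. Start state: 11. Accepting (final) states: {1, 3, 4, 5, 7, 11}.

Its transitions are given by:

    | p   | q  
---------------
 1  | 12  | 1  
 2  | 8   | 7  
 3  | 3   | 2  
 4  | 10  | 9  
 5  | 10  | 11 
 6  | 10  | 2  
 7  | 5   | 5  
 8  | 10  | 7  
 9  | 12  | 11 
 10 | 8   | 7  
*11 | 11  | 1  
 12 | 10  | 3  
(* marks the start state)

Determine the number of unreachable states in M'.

Starting at 11 and following transitions, the reachable set is {1, 2, 3, 5, 7, 8, 10, 11, 12}. That leaves 4, 6, 9 unreachable — 3 in total.

3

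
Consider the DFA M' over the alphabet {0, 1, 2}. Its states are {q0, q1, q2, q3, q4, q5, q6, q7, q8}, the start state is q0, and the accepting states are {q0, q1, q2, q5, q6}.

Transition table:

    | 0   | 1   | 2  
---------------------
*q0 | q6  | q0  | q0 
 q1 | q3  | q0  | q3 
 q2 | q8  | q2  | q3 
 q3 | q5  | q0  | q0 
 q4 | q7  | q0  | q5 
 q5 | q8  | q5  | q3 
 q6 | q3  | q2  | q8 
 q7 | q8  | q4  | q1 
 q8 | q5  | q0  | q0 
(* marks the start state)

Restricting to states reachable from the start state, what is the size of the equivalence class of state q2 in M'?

First remove the unreachable states {q1,q4,q7}; 6 states remain.
P0 = {q0,q2,q5,q6} | {q3,q8}.
Split {q0,q2,q5,q6} by δ(·,0) → {q2,q5,q6} and {q0}.
No further refinement is possible. Final partition (3 blocks): {q2,q5,q6} | {q3,q8} | {q0}.
State q2 belongs to the block {q2,q5,q6}, which has 3 states.

3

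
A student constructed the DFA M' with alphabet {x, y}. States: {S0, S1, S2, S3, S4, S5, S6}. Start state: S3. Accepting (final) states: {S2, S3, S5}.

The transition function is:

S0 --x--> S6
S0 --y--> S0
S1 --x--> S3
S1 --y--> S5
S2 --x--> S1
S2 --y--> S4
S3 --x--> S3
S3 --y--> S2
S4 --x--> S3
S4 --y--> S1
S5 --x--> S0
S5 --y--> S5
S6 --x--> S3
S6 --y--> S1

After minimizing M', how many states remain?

6

P0 = {S2,S3,S5} | {S0,S1,S4,S6}.
Refine {S2,S3,S5} on symbol x: members go to different blocks, giving {S2,S5} and {S3}.
Refine {S2,S5} on symbol y: members go to different blocks, giving {S2} and {S5}.
Refine {S0,S1,S4,S6} on symbol x: members go to different blocks, giving {S1,S4,S6} and {S0}.
Refine {S1,S4,S6} on symbol y: members go to different blocks, giving {S4,S6} and {S1}.
The partition is now stable with 6 blocks: {S2} | {S4,S6} | {S3} | {S5} | {S0} | {S1}.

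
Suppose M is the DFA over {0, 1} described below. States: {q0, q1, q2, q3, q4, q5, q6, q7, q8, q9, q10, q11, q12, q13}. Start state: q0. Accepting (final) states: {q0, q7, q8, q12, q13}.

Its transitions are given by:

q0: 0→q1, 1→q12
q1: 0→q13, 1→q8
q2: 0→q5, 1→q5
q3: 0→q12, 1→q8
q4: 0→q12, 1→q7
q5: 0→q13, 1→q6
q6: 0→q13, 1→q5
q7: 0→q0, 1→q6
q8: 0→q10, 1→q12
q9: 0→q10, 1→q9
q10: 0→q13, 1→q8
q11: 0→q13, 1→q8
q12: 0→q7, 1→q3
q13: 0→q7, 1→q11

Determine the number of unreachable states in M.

BFS from q0 reaches {q0, q1, q3, q5, q6, q7, q8, q10, q11, q12, q13}; the 3 state(s) q2, q4, q9 are never visited.

3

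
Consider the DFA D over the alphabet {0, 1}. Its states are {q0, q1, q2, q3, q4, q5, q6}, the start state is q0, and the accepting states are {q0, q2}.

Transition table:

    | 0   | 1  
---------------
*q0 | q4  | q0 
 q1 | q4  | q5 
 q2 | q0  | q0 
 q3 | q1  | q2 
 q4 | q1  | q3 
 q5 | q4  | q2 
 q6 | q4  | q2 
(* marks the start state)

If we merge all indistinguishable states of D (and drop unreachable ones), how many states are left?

First remove the unreachable states {q6}; 6 states remain.
Initial partition by acceptance: {q0,q2} | {q1,q3,q4,q5}.
Split {q0,q2} by δ(·,0) → {q0} and {q2}.
On input 1, block {q1,q3,q4,q5} splits into {q1,q4} and {q3,q5}.
Stable partition: {q0} | {q1,q4} | {q2} | {q3,q5} — 4 equivalence classes.

4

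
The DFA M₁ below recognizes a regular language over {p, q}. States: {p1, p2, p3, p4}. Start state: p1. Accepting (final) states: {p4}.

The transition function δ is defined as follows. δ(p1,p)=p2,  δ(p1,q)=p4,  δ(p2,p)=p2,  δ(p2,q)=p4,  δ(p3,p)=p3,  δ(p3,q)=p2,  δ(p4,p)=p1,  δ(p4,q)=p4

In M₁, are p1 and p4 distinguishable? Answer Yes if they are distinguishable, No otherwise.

Yes

States {p3} cannot be reached from the start state, so discard them.
Start with accepting vs non-accepting: {p4} | {p1,p2}.
No further refinement is possible. Final partition (2 blocks): {p4} | {p1,p2}.
p1 and p4 end up in different blocks, so they are distinguishable. For instance, the string 'ε' is accepted from only p4.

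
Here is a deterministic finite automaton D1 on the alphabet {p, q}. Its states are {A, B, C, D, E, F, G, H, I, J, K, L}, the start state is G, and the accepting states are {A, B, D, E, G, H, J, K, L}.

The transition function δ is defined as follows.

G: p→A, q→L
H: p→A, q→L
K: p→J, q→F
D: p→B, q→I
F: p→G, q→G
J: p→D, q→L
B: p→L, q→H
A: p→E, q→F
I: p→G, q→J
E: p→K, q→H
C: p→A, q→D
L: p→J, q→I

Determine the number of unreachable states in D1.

No path from G leads to C; the other 11 states are all reachable.

1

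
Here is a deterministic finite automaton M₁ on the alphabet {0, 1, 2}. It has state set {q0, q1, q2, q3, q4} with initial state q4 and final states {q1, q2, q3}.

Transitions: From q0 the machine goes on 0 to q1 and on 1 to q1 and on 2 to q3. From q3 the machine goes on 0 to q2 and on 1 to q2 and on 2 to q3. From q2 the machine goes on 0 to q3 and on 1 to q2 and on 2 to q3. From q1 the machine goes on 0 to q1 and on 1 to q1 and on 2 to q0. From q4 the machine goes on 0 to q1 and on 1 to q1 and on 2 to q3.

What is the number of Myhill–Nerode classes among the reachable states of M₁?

Start with accepting vs non-accepting: {q1,q2,q3} | {q0,q4}.
Split {q1,q2,q3} by δ(·,2) → {q2,q3} and {q1}.
Stable partition: {q2,q3} | {q0,q4} | {q1} — 3 equivalence classes.

3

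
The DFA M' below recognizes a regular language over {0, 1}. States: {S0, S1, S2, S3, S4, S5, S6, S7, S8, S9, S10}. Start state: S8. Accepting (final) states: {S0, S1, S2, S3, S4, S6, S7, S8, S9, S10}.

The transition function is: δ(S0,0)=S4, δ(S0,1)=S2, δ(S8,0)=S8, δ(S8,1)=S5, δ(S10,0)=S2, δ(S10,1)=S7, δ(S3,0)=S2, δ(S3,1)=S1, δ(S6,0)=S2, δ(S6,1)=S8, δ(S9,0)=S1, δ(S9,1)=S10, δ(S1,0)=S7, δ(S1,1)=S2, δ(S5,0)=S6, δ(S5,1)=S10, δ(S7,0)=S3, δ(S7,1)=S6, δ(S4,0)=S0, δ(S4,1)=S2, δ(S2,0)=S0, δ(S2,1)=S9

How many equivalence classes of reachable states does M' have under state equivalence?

10

Every state is reachable, so we keep all 11.
Start with accepting vs non-accepting: {S0,S1,S2,S3,S4,S6,S7,S8,S9,S10} | {S5}.
On input 1, block {S0,S1,S2,S3,S4,S6,S7,S8,S9,S10} splits into {S0,S1,S2,S3,S4,S6,S7,S9,S10} and {S8}.
Split {S0,S1,S2,S3,S4,S6,S7,S9,S10} by δ(·,1) → {S0,S1,S2,S3,S4,S7,S9,S10} and {S6}.
On input 1, block {S0,S1,S2,S3,S4,S7,S9,S10} splits into {S0,S1,S2,S3,S4,S9,S10} and {S7}.
Split {S0,S1,S2,S3,S4,S9,S10} by δ(·,0) → {S0,S2,S3,S4,S9,S10} and {S1}.
Split {S0,S2,S3,S4,S9,S10} by δ(·,0) → {S0,S2,S3,S4,S10} and {S9}.
Split {S0,S2,S3,S4,S10} by δ(·,1) → {S0,S4} and {S2} and {S3} and {S10}.
The partition is now stable with 10 blocks: {S0,S4} | {S5} | {S8} | {S6} | {S7} | {S1} | {S9} | {S2} | {S3} | {S10}.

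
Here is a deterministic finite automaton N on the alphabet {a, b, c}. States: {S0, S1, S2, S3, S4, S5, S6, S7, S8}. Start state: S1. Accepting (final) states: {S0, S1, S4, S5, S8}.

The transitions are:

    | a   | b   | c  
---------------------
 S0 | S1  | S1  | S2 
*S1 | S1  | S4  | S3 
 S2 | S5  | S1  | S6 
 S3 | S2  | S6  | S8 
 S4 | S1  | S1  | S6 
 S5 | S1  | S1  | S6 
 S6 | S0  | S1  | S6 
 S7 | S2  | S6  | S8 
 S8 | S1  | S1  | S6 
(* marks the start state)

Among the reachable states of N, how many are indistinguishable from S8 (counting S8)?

4

States {S7} cannot be reached from the start state, so discard them.
Initial partition by acceptance: {S0,S1,S4,S5,S8} | {S2,S3,S6}.
Split {S2,S3,S6} by δ(·,a) → {S2,S6} and {S3}.
Split {S0,S1,S4,S5,S8} by δ(·,c) → {S0,S4,S5,S8} and {S1}.
Stable partition: {S0,S4,S5,S8} | {S2,S6} | {S3} | {S1} — 4 equivalence classes.
The equivalence class containing S8 is {S0,S4,S5,S8}, of size 4.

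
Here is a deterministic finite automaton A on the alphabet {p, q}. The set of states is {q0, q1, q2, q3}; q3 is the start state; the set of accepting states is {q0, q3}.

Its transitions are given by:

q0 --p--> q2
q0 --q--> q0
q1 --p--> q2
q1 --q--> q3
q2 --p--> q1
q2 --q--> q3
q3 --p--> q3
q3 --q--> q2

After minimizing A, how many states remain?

States {q0} cannot be reached from the start state, so discard them.
Start with accepting vs non-accepting: {q3} | {q1,q2}.
Stable partition: {q3} | {q1,q2} — 2 equivalence classes.

2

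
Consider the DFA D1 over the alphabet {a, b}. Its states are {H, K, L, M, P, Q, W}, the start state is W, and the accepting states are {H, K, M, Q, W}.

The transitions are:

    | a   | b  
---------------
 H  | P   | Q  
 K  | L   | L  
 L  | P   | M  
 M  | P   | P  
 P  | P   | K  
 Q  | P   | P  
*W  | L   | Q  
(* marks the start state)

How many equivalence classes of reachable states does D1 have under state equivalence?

3

Reachable states from the start: {K,L,M,P,Q,W}. Unreachable: {H} — drop them.
Initial partition by acceptance: {K,M,Q,W} | {L,P}.
On input b, block {K,M,Q,W} splits into {K,M,Q} and {W}.
Stable partition: {K,M,Q} | {L,P} | {W} — 3 equivalence classes.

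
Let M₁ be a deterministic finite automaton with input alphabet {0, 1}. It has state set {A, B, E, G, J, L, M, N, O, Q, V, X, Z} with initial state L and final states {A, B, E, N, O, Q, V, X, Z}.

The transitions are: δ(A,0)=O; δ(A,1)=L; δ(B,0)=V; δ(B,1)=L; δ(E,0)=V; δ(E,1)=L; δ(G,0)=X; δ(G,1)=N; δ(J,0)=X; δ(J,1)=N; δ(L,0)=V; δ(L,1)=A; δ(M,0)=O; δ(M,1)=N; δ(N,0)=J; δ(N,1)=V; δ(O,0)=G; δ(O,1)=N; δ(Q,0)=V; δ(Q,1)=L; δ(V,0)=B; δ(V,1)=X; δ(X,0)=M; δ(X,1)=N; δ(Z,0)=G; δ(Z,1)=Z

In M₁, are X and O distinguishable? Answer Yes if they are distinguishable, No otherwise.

No

First remove the unreachable states {E,Q,Z}; 10 states remain.
P0 = {A,B,N,O,V,X} | {G,J,L,M}.
Refine {A,B,N,O,V,X} on symbol 0: members go to different blocks, giving {A,B,V} and {N,O,X}.
Split {A,B,V} by δ(·,0) → {B,V} and {A}.
Split {B,V} by δ(·,1) → {B} and {V}.
Refine {G,J,L,M} on symbol 0: members go to different blocks, giving {G,J,M} and {L}.
Refine {N,O,X} on symbol 1: members go to different blocks, giving {O,X} and {N}.
Stable partition: {B} | {G,J,M} | {O,X} | {A} | {V} | {L} | {N} — 7 equivalence classes.
X and O lie in the same block of the stable partition, so they are equivalent — no string distinguishes them.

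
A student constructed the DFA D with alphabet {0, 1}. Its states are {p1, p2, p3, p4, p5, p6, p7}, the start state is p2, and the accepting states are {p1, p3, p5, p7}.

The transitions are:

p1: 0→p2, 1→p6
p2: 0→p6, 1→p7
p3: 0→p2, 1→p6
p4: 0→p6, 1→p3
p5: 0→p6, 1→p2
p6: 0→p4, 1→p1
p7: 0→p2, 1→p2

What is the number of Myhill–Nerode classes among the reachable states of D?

2

Reachable states from the start: {p1,p2,p3,p4,p6,p7}. Unreachable: {p5} — drop them.
P0 = {p1,p3,p7} | {p2,p4,p6}.
The partition is now stable with 2 blocks: {p1,p3,p7} | {p2,p4,p6}.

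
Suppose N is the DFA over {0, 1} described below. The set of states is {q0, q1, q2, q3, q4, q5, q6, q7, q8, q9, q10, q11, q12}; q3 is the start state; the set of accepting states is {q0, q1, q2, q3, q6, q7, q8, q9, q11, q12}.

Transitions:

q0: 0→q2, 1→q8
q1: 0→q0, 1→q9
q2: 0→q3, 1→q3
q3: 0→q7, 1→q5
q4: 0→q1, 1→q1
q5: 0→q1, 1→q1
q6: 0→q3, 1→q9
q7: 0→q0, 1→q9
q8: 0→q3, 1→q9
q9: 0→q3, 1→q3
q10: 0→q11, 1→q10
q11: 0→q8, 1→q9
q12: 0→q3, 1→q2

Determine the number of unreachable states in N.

5

Starting at q3 and following transitions, the reachable set is {q0, q1, q2, q3, q5, q7, q8, q9}. That leaves q4, q6, q10, q11, q12 unreachable — 5 in total.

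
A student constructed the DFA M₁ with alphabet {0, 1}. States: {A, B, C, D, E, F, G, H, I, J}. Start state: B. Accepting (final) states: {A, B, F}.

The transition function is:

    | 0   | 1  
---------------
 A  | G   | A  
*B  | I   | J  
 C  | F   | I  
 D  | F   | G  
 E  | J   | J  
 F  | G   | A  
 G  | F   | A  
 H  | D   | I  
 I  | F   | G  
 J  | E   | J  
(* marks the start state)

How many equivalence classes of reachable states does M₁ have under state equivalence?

First remove the unreachable states {C,D,H}; 7 states remain.
Start with accepting vs non-accepting: {A,B,F} | {E,G,I,J}.
Split {A,B,F} by δ(·,1) → {A,F} and {B}.
Split {E,G,I,J} by δ(·,0) → {E,J} and {G,I}.
On input 1, block {G,I} splits into {G} and {I}.
Stable partition: {A,F} | {E,J} | {B} | {G} | {I} — 5 equivalence classes.

5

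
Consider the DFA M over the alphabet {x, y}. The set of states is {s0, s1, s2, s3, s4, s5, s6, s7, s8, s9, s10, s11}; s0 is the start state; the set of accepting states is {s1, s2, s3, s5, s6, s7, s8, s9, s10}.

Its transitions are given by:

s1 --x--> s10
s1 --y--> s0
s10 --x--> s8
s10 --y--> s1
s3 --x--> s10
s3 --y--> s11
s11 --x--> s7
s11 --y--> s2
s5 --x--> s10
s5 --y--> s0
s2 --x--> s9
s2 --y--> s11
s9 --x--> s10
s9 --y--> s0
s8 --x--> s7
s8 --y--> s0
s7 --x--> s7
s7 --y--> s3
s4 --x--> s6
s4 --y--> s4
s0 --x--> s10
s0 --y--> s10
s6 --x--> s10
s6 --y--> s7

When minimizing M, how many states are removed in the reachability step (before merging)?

3

BFS from s0 reaches {s0, s1, s2, s3, s7, s8, s9, s10, s11}; the 3 state(s) s4, s5, s6 are never visited.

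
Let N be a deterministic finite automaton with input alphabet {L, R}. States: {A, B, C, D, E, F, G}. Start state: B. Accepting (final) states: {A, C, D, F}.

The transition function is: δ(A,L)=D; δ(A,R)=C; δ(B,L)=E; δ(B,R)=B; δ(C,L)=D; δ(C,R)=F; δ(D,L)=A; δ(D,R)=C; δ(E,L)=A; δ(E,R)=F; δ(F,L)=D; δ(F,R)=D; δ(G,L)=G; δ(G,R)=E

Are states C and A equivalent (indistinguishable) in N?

Reachable states from the start: {A,B,C,D,E,F}. Unreachable: {G} — drop them.
Start with accepting vs non-accepting: {A,C,D,F} | {B,E}.
Refine {B,E} on symbol L: members go to different blocks, giving {B} and {E}.
The partition is now stable with 3 blocks: {A,C,D,F} | {B} | {E}.
C and A lie in the same block of the stable partition, so they are equivalent — no string distinguishes them.

Yes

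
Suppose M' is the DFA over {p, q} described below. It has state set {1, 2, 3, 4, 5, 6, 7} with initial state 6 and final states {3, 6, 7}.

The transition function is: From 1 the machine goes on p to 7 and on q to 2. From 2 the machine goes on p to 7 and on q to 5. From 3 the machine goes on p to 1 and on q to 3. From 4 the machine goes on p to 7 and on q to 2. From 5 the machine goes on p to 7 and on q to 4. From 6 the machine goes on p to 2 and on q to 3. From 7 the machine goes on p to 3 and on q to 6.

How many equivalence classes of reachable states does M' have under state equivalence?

3

Initial partition by acceptance: {3,6,7} | {1,2,4,5}.
Split {3,6,7} by δ(·,p) → {3,6} and {7}.
The partition is now stable with 3 blocks: {3,6} | {1,2,4,5} | {7}.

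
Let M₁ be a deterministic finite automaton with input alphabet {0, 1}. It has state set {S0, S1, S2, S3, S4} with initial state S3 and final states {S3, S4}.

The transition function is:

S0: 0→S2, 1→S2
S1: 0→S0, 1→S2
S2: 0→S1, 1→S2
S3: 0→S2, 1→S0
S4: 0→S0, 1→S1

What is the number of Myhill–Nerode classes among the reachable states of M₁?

2

First remove the unreachable states {S4}; 4 states remain.
Start with accepting vs non-accepting: {S3} | {S0,S1,S2}.
No further refinement is possible. Final partition (2 blocks): {S3} | {S0,S1,S2}.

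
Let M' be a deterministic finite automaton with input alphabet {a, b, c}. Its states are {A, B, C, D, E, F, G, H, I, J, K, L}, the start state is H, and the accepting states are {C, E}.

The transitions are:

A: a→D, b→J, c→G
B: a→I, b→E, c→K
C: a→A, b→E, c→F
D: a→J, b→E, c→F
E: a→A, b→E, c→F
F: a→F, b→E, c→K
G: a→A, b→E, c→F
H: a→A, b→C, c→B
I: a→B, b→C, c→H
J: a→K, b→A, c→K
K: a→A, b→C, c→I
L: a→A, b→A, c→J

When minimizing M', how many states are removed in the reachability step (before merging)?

BFS from H reaches {A, B, C, D, E, F, G, H, I, J, K}; the 1 state(s) L are never visited.

1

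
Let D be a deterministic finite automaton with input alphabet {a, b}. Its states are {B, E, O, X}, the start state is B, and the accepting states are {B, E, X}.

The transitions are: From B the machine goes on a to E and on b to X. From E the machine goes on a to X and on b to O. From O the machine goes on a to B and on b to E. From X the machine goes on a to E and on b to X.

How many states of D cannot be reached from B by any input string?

Exploring from B, all states are eventually visited, so none are unreachable.

0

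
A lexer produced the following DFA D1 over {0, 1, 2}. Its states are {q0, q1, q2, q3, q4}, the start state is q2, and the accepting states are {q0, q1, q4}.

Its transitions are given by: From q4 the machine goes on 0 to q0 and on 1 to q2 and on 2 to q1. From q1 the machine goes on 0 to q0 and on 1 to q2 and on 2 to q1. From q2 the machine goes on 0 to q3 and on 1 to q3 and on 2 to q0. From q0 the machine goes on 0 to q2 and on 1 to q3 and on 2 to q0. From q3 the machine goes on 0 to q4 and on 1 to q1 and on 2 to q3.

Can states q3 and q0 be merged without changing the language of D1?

All states are reachable from the start state.
P0 = {q0,q1,q4} | {q2,q3}.
On input 0, block {q0,q1,q4} splits into {q1,q4} and {q0}.
Split {q2,q3} by δ(·,0) → {q2} and {q3}.
Stable partition: {q1,q4} | {q2} | {q0} | {q3} — 4 equivalence classes.
q3 and q0 end up in different blocks, so they are distinguishable. For instance, the string 'ε' is accepted from only q0.

No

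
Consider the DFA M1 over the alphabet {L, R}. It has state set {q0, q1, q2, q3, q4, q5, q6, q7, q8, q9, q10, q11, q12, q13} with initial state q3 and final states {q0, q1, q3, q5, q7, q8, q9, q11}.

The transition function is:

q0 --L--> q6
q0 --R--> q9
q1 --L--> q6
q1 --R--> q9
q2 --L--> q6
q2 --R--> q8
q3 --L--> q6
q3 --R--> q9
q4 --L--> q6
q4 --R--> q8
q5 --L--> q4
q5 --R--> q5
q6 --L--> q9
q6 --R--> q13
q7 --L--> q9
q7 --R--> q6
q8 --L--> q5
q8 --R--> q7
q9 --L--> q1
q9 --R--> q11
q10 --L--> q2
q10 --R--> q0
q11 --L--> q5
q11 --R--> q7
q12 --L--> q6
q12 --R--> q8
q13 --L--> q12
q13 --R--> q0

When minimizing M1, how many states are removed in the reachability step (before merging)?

No path from q3 leads to q2, q10; the other 12 states are all reachable.

2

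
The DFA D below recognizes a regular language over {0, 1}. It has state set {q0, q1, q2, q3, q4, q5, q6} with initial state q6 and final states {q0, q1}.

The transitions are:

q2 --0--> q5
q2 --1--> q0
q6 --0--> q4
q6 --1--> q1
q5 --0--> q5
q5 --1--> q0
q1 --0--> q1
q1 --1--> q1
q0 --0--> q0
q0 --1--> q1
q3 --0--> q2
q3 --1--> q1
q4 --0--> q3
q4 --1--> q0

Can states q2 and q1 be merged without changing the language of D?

No

Every state is reachable, so we keep all 7.
Start with accepting vs non-accepting: {q0,q1} | {q2,q3,q4,q5,q6}.
No further refinement is possible. Final partition (2 blocks): {q0,q1} | {q2,q3,q4,q5,q6}.
q2 and q1 end up in different blocks, so they are distinguishable. For instance, the string 'ε' is accepted from only q1.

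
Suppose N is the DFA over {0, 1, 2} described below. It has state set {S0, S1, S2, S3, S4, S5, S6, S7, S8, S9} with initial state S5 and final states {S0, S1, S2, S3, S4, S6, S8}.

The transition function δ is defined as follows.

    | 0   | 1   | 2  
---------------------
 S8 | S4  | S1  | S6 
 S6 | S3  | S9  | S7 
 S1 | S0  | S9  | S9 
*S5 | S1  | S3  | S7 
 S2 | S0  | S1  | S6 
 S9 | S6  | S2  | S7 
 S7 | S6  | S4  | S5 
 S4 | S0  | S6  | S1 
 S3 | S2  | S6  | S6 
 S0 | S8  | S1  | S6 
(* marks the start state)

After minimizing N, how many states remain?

3

Every state is reachable, so we keep all 10.
Initial partition by acceptance: {S0,S1,S2,S3,S4,S6,S8} | {S5,S7,S9}.
Split {S0,S1,S2,S3,S4,S6,S8} by δ(·,1) → {S0,S2,S3,S4,S8} and {S1,S6}.
No further refinement is possible. Final partition (3 blocks): {S0,S2,S3,S4,S8} | {S5,S7,S9} | {S1,S6}.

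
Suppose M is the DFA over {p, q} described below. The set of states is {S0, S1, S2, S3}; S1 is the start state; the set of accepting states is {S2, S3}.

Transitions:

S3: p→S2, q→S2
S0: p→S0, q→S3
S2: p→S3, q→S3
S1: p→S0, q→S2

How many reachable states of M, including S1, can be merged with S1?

P0 = {S2,S3} | {S0,S1}.
The partition is now stable with 2 blocks: {S2,S3} | {S0,S1}.
State S1 belongs to the block {S0,S1}, which has 2 states.

2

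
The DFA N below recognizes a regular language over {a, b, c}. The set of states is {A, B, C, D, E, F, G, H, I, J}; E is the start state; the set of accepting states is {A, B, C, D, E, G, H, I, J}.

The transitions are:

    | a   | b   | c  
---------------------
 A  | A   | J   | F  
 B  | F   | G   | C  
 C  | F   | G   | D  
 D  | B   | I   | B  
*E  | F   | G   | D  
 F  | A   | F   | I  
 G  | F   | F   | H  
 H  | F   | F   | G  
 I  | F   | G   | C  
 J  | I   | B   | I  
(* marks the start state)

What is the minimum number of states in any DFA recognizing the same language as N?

6

Start with accepting vs non-accepting: {A,B,C,D,E,G,H,I,J} | {F}.
Split {A,B,C,D,E,G,H,I,J} by δ(·,a) → {B,C,E,G,H,I} and {A,D,J}.
Refine {B,C,E,G,H,I} on symbol b: members go to different blocks, giving {B,C,E,I} and {G,H}.
Split {B,C,E,I} by δ(·,c) → {B,I} and {C,E}.
Split {A,D,J} by δ(·,a) → {D,J} and {A}.
The partition is now stable with 6 blocks: {B,I} | {F} | {D,J} | {G,H} | {C,E} | {A}.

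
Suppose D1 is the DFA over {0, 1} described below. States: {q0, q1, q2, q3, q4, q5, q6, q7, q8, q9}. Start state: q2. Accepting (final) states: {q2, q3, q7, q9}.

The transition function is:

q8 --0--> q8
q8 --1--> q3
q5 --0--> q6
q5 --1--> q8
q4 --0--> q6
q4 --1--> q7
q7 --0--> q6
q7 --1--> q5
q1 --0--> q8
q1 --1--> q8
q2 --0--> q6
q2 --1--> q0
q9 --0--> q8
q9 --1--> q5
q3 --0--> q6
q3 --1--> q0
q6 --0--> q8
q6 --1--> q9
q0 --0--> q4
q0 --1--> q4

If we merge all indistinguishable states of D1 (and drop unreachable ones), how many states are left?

3

First remove the unreachable states {q1}; 9 states remain.
P0 = {q2,q3,q7,q9} | {q0,q4,q5,q6,q8}.
On input 1, block {q0,q4,q5,q6,q8} splits into {q4,q6,q8} and {q0,q5}.
The partition is now stable with 3 blocks: {q2,q3,q7,q9} | {q4,q6,q8} | {q0,q5}.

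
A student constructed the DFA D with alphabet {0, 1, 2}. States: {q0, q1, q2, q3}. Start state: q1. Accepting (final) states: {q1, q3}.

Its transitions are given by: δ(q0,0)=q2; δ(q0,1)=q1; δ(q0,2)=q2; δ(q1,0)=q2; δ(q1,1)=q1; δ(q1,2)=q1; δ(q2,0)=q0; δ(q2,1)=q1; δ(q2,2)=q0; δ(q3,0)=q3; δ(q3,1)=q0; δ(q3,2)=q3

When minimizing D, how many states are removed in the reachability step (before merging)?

1

Starting at q1 and following transitions, the reachable set is {q0, q1, q2}. That leaves q3 unreachable — 1 in total.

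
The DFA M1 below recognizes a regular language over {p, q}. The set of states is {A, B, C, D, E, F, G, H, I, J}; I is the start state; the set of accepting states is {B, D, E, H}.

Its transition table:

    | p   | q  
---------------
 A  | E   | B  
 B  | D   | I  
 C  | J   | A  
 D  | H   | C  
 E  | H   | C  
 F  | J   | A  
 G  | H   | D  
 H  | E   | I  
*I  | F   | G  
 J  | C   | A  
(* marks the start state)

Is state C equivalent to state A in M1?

No

Every state is reachable, so we keep all 10.
P0 = {B,D,E,H} | {A,C,F,G,I,J}.
Refine {A,C,F,G,I,J} on symbol p: members go to different blocks, giving {C,F,I,J} and {A,G}.
No further refinement is possible. Final partition (3 blocks): {B,D,E,H} | {C,F,I,J} | {A,G}.
C and A end up in different blocks, so they are distinguishable. For instance, the string 'p' is accepted from only A.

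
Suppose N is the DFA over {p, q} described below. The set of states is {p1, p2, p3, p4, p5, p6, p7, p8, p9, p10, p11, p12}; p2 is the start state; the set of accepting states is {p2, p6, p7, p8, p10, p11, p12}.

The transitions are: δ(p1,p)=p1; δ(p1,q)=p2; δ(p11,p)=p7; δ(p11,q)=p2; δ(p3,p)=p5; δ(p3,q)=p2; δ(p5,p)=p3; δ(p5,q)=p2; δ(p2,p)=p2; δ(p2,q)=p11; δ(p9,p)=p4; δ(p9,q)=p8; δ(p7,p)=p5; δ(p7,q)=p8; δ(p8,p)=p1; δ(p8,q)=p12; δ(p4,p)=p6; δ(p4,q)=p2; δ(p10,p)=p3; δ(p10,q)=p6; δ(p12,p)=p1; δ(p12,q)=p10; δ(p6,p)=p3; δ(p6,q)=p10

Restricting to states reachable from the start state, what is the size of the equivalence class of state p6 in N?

States {p4,p9} cannot be reached from the start state, so discard them.
Start with accepting vs non-accepting: {p2,p6,p7,p8,p10,p11,p12} | {p1,p3,p5}.
Split {p2,p6,p7,p8,p10,p11,p12} by δ(·,p) → {p6,p7,p8,p10,p12} and {p2,p11}.
Split {p2,p11} by δ(·,p) → {p2} and {p11}.
Stable partition: {p6,p7,p8,p10,p12} | {p1,p3,p5} | {p2} | {p11} — 4 equivalence classes.
State p6 belongs to the block {p6,p7,p8,p10,p12}, which has 5 states.

5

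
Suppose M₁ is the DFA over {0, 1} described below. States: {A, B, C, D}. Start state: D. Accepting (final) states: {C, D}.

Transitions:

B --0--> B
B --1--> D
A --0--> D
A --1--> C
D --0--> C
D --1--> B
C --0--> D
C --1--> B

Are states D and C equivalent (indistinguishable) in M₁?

States {A} cannot be reached from the start state, so discard them.
Initial partition by acceptance: {C,D} | {B}.
No further refinement is possible. Final partition (2 blocks): {C,D} | {B}.
D and C lie in the same block of the stable partition, so they are equivalent — no string distinguishes them.

Yes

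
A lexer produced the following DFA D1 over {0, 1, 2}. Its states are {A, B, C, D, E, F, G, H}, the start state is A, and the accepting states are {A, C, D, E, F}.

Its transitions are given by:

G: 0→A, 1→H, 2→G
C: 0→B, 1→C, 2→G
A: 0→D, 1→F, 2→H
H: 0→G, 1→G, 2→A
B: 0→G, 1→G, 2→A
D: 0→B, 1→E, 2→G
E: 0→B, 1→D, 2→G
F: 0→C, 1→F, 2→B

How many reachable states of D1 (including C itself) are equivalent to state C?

Start with accepting vs non-accepting: {A,C,D,E,F} | {B,G,H}.
On input 0, block {A,C,D,E,F} splits into {C,D,E} and {A,F}.
Split {B,G,H} by δ(·,0) → {B,H} and {G}.
Stable partition: {C,D,E} | {B,H} | {A,F} | {G} — 4 equivalence classes.
State C belongs to the block {C,D,E}, which has 3 states.

3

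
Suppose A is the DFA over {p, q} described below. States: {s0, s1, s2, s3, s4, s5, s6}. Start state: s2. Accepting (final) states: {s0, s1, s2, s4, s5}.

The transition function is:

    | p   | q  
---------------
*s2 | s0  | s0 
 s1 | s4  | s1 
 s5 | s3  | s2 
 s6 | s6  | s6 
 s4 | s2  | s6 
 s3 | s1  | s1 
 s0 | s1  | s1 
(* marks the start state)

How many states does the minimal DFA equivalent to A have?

5

States {s3,s5} cannot be reached from the start state, so discard them.
Initial partition by acceptance: {s0,s1,s2,s4} | {s6}.
On input q, block {s0,s1,s2,s4} splits into {s0,s1,s2} and {s4}.
On input p, block {s0,s1,s2} splits into {s0,s2} and {s1}.
Split {s0,s2} by δ(·,p) → {s0} and {s2}.
No further refinement is possible. Final partition (5 blocks): {s0} | {s6} | {s4} | {s1} | {s2}.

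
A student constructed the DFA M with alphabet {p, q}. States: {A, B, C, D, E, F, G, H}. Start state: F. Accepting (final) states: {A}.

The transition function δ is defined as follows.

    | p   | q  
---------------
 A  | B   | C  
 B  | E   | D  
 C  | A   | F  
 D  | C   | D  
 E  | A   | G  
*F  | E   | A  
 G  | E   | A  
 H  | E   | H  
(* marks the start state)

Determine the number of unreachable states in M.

1

Starting at F and following transitions, the reachable set is {A, B, C, D, E, F, G}. That leaves H unreachable — 1 in total.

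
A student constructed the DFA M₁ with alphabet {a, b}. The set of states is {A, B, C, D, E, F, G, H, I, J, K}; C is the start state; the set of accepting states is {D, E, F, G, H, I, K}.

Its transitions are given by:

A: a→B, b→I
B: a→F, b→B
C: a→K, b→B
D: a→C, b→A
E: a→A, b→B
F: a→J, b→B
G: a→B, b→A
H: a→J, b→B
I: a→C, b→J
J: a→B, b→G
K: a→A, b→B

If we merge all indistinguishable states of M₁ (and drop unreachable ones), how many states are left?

Reachable states from the start: {A,B,C,F,G,I,J,K}. Unreachable: {D,E,H} — drop them.
P0 = {F,G,I,K} | {A,B,C,J}.
Refine {A,B,C,J} on symbol a: members go to different blocks, giving {A,J} and {B,C}.
Split {F,G,I,K} by δ(·,a) → {F,K} and {G,I}.
The partition is now stable with 4 blocks: {F,K} | {A,J} | {B,C} | {G,I}.

4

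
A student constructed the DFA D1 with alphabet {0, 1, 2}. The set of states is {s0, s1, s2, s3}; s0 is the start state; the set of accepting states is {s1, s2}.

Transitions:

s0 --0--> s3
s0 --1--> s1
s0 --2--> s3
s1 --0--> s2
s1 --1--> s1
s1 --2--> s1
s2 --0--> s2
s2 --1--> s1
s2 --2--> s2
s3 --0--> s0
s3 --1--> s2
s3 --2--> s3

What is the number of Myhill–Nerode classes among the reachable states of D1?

All states are reachable from the start state.
P0 = {s1,s2} | {s0,s3}.
No further refinement is possible. Final partition (2 blocks): {s1,s2} | {s0,s3}.

2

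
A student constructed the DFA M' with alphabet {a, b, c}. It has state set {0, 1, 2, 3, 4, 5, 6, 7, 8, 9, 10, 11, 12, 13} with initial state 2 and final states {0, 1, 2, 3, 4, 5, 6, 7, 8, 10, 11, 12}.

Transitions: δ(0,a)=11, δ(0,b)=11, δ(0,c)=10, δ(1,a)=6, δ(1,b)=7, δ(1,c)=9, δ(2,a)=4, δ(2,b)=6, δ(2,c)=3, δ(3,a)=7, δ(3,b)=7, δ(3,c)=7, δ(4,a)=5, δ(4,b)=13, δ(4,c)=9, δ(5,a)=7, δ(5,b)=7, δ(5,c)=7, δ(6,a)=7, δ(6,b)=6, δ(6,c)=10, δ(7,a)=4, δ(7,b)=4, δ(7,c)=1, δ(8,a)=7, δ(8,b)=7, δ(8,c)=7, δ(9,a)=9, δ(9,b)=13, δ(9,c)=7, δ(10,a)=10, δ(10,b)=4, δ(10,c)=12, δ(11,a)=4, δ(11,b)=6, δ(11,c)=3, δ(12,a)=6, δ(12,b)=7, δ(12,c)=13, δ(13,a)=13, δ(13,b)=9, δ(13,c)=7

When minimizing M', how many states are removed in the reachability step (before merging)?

3

BFS from 2 reaches {1, 2, 3, 4, 5, 6, 7, 9, 10, 12, 13}; the 3 state(s) 0, 8, 11 are never visited.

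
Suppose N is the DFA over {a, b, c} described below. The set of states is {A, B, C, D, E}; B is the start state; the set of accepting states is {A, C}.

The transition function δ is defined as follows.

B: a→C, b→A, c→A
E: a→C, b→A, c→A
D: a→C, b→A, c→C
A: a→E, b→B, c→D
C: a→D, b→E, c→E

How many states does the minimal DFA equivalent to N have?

2

All states are reachable from the start state.
Start with accepting vs non-accepting: {A,C} | {B,D,E}.
The partition is now stable with 2 blocks: {A,C} | {B,D,E}.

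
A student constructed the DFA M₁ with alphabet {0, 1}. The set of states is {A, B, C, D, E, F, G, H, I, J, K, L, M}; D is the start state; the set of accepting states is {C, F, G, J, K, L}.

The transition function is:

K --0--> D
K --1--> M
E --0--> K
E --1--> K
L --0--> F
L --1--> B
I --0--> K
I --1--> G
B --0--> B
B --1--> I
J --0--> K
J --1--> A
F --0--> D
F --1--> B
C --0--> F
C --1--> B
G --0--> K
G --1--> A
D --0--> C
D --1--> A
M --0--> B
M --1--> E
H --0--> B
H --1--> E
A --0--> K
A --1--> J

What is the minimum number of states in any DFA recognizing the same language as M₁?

9

States {H,L} cannot be reached from the start state, so discard them.
Start with accepting vs non-accepting: {C,F,G,J,K} | {A,B,D,E,I,M}.
Refine {C,F,G,J,K} on symbol 0: members go to different blocks, giving {C,G,J} and {F,K}.
Split {A,B,D,E,I,M} by δ(·,0) → {A,E,I} and {B,M} and {D}.
Split {C,G,J} by δ(·,1) → {G,J} and {C}.
Split {A,E,I} by δ(·,1) → {A,I} and {E}.
Split {B,M} by δ(·,1) → {B} and {M}.
On input 1, block {F,K} splits into {F} and {K}.
The partition is now stable with 9 blocks: {G,J} | {A,I} | {F} | {B} | {D} | {C} | {E} | {M} | {K}.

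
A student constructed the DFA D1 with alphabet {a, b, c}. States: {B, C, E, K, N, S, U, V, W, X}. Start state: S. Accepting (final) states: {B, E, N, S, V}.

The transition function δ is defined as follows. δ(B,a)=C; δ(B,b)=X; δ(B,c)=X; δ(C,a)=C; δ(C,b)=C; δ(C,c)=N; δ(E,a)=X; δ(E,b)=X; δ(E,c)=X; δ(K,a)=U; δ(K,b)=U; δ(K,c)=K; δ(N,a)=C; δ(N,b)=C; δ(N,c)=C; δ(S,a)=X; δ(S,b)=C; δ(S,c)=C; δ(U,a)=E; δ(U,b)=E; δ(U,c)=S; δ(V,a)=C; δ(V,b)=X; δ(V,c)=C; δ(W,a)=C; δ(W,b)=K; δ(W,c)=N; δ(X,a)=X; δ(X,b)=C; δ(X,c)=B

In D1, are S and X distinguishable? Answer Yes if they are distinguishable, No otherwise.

Yes

First remove the unreachable states {E,K,U,V,W}; 5 states remain.
Start with accepting vs non-accepting: {B,N,S} | {C,X}.
No further refinement is possible. Final partition (2 blocks): {B,N,S} | {C,X}.
S and X end up in different blocks, so they are distinguishable. For instance, the string 'ε' is accepted from only S.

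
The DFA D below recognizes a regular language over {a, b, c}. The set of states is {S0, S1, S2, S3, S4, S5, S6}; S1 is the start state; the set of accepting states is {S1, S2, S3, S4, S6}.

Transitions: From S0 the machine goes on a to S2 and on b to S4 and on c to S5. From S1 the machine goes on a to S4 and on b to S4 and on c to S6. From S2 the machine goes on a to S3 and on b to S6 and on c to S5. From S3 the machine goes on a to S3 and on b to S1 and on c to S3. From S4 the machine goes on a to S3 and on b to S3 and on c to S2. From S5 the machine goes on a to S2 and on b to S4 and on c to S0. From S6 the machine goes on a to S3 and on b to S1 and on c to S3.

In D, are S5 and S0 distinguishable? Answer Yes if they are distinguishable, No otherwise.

No

P0 = {S1,S2,S3,S4,S6} | {S0,S5}.
Refine {S1,S2,S3,S4,S6} on symbol c: members go to different blocks, giving {S1,S3,S4,S6} and {S2}.
Refine {S1,S3,S4,S6} on symbol c: members go to different blocks, giving {S1,S3,S6} and {S4}.
On input a, block {S1,S3,S6} splits into {S3,S6} and {S1}.
Stable partition: {S3,S6} | {S0,S5} | {S2} | {S4} | {S1} — 5 equivalence classes.
S5 and S0 lie in the same block of the stable partition, so they are equivalent — no string distinguishes them.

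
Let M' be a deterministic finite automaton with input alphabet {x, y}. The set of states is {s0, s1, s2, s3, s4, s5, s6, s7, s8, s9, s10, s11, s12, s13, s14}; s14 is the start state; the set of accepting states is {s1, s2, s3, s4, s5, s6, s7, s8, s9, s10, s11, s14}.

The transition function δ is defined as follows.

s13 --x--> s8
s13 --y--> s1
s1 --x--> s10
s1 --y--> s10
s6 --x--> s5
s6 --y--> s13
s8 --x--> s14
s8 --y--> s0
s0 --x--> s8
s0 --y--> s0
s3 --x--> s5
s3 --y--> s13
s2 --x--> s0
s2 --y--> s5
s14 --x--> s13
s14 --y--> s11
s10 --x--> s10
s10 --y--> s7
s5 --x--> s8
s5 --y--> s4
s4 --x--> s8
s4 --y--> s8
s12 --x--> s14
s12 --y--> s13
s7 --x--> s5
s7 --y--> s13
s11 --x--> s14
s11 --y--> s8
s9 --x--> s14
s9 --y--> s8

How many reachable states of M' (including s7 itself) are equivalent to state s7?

1

Reachable states from the start: {s0,s1,s4,s5,s7,s8,s10,s11,s13,s14}. Unreachable: {s2,s3,s6,s9,s12} — drop them.
Start with accepting vs non-accepting: {s1,s4,s5,s7,s8,s10,s11,s14} | {s0,s13}.
On input x, block {s1,s4,s5,s7,s8,s10,s11,s14} splits into {s1,s4,s5,s7,s8,s10,s11} and {s14}.
Split {s1,s4,s5,s7,s8,s10,s11} by δ(·,x) → {s1,s4,s5,s7,s10} and {s8,s11}.
Refine {s1,s4,s5,s7,s10} on symbol x: members go to different blocks, giving {s1,s7,s10} and {s4,s5}.
Split {s1,s7,s10} by δ(·,x) → {s1,s10} and {s7}.
Refine {s1,s10} on symbol y: members go to different blocks, giving {s1} and {s10}.
Refine {s0,s13} on symbol y: members go to different blocks, giving {s0} and {s13}.
Split {s8,s11} by δ(·,y) → {s8} and {s11}.
On input y, block {s4,s5} splits into {s4} and {s5}.
Stable partition: {s1} | {s0} | {s14} | {s8} | {s4} | {s7} | {s10} | {s13} | {s11} | {s5} — 10 equivalence classes.
State s7 belongs to the block {s7}, which has 1 states.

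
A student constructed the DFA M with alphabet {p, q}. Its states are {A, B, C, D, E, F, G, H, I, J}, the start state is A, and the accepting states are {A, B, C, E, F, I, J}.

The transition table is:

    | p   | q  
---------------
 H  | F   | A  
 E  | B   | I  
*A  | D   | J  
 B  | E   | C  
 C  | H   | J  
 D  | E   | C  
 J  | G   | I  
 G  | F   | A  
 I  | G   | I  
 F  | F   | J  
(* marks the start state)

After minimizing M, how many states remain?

3

Initial partition by acceptance: {A,B,C,E,F,I,J} | {D,G,H}.
Split {A,B,C,E,F,I,J} by δ(·,p) → {A,C,I,J} and {B,E,F}.
Stable partition: {A,C,I,J} | {D,G,H} | {B,E,F} — 3 equivalence classes.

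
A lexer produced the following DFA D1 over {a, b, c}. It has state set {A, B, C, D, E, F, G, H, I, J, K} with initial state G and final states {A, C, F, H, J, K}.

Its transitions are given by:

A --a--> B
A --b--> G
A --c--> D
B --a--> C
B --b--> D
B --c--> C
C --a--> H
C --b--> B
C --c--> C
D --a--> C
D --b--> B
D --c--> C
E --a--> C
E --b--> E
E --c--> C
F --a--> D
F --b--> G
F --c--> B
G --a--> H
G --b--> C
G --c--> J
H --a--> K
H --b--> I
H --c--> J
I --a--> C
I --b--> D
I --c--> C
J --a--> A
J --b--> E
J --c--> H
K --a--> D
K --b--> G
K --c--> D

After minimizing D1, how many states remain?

Reachable states from the start: {A,B,C,D,E,G,H,I,J,K}. Unreachable: {F} — drop them.
P0 = {A,C,H,J,K} | {B,D,E,G,I}.
Refine {A,C,H,J,K} on symbol a: members go to different blocks, giving {C,H,J} and {A,K}.
Split {C,H,J} by δ(·,a) → {H,J} and {C}.
Split {B,D,E,G,I} by δ(·,a) → {B,D,E,I} and {G}.
Stable partition: {H,J} | {B,D,E,I} | {A,K} | {C} | {G} — 5 equivalence classes.

5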